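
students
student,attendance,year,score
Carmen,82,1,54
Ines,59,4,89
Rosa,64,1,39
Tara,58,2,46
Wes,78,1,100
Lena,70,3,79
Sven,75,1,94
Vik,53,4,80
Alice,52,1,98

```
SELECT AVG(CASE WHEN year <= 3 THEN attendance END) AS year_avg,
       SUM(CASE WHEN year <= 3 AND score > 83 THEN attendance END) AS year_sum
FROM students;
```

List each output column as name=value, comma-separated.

[year_avg: year <= 3]
student=Carmen: ✓ → 82
student=Ines: ✗
student=Rosa: ✓ → 64
student=Tara: ✓ → 58
student=Wes: ✓ → 78
student=Lena: ✓ → 70
student=Sven: ✓ → 75
student=Vik: ✗
student=Alice: ✓ → 52
year_avg = (82 + 64 + 58 + 78 + 70 + 75 + 52) / 7 = 68.4285714286
—
[year_sum: year <= 3 AND score > 83]
student=Carmen: ✗
student=Ines: ✗
student=Rosa: ✗
student=Tara: ✗
student=Wes: ✓ → 78
student=Lena: ✗
student=Sven: ✓ → 75
student=Vik: ✗
student=Alice: ✓ → 52
year_sum = 78 + 75 + 52 = 205

year_avg=68.4285714286, year_sum=205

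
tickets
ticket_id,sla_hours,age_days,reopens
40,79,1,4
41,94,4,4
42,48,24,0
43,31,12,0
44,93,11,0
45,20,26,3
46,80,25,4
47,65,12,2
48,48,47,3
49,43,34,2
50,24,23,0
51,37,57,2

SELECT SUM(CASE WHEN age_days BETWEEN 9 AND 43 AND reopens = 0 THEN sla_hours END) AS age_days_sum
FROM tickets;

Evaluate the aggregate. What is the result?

ticket_id=40: ✗
ticket_id=41: ✗
ticket_id=42: ✓ → 48
ticket_id=43: ✓ → 31
ticket_id=44: ✓ → 93
ticket_id=45: ✗
ticket_id=46: ✗
ticket_id=47: ✗
ticket_id=48: ✗
ticket_id=49: ✗
ticket_id=50: ✓ → 24
ticket_id=51: ✗
age_days_sum = 48 + 31 + 93 + 24 = 196

196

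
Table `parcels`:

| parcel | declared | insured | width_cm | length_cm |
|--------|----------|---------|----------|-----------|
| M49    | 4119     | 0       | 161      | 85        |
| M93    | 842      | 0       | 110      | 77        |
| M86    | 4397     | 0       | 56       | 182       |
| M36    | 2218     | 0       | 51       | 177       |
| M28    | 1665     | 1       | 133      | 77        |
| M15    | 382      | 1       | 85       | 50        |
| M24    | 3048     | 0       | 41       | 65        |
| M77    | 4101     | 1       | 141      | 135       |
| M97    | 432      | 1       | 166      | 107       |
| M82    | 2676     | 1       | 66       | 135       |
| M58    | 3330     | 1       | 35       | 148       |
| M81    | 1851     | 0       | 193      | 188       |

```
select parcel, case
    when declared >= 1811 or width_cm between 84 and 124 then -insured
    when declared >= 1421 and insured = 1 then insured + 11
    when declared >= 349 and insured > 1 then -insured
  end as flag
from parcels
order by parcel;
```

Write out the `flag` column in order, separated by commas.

-1, 0, 12, 0, 0, -1, -1, 0, -1, 0, 0, NULL

parcel=M15: declared >= 1811 or width_cm between 84 and 124 → -1
parcel=M24: declared >= 1811 or width_cm between 84 and 124 → 0
parcel=M28: declared >= 1421 and insured = 1 → 12
parcel=M36: declared >= 1811 or width_cm between 84 and 124 → 0
parcel=M49: declared >= 1811 or width_cm between 84 and 124 → 0
parcel=M58: declared >= 1811 or width_cm between 84 and 124 → -1
parcel=M77: declared >= 1811 or width_cm between 84 and 124 → -1
parcel=M81: declared >= 1811 or width_cm between 84 and 124 → 0
parcel=M82: declared >= 1811 or width_cm between 84 and 124 → -1
parcel=M86: declared >= 1811 or width_cm between 84 and 124 → 0
parcel=M93: declared >= 1811 or width_cm between 84 and 124 → 0
parcel=M97: (no match → NULL) → NULL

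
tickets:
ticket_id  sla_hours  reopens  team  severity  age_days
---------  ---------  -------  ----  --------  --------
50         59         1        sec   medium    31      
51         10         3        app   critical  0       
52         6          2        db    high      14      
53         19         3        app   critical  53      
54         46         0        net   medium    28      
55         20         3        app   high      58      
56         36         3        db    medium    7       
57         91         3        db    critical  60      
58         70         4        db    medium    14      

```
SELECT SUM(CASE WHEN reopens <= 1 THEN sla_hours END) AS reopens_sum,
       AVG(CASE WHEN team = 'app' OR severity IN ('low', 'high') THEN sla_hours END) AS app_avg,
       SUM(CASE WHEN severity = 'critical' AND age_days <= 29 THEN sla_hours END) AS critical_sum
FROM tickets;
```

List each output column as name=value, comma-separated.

[reopens_sum: reopens <= 1]
ticket_id=50: ✓ → 59
ticket_id=51: ✗
ticket_id=52: ✗
ticket_id=53: ✗
ticket_id=54: ✓ → 46
ticket_id=55: ✗
ticket_id=56: ✗
ticket_id=57: ✗
ticket_id=58: ✗
reopens_sum = 59 + 46 = 105
—
[app_avg: team = 'app' OR severity IN ('low', 'high')]
ticket_id=50: ✗
ticket_id=51: ✓ → 10
ticket_id=52: ✓ → 6
ticket_id=53: ✓ → 19
ticket_id=54: ✗
ticket_id=55: ✓ → 20
ticket_id=56: ✗
ticket_id=57: ✗
ticket_id=58: ✗
app_avg = (10 + 6 + 19 + 20) / 4 = 13.75
—
[critical_sum: severity = 'critical' AND age_days <= 29]
ticket_id=50: ✗
ticket_id=51: ✓ → 10
ticket_id=52: ✗
ticket_id=53: ✗
ticket_id=54: ✗
ticket_id=55: ✗
ticket_id=56: ✗
ticket_id=57: ✗
ticket_id=58: ✗
critical_sum = 10

reopens_sum=105, app_avg=13.75, critical_sum=10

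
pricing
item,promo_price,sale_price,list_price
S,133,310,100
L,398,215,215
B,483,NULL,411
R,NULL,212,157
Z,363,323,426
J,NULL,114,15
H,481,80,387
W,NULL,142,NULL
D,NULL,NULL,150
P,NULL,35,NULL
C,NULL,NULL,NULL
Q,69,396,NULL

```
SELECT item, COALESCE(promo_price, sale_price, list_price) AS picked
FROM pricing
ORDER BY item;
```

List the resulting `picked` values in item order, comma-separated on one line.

item=B: promo_price=483 → 483
item=C: promo_price=NULL, sale_price=NULL, list_price=NULL (all NULL) → NULL
item=D: promo_price=NULL, sale_price=NULL, list_price=150 → 150
item=H: promo_price=481 → 481
item=J: promo_price=NULL, sale_price=114 → 114
item=L: promo_price=398 → 398
item=P: promo_price=NULL, sale_price=35 → 35
item=Q: promo_price=69 → 69
item=R: promo_price=NULL, sale_price=212 → 212
item=S: promo_price=133 → 133
item=W: promo_price=NULL, sale_price=142 → 142
item=Z: promo_price=363 → 363

483, NULL, 150, 481, 114, 398, 35, 69, 212, 133, 142, 363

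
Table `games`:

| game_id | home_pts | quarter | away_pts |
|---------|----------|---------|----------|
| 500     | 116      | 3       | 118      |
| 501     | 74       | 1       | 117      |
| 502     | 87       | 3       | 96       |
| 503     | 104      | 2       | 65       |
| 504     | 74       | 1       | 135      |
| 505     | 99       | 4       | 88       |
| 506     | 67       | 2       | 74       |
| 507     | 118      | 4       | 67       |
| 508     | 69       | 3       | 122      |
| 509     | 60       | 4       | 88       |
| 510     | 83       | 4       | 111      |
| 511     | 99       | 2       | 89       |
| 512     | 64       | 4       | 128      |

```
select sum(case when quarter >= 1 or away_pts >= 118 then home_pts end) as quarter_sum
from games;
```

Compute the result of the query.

game_id=500: ✓ → 116
game_id=501: ✓ → 74
game_id=502: ✓ → 87
game_id=503: ✓ → 104
game_id=504: ✓ → 74
game_id=505: ✓ → 99
game_id=506: ✓ → 67
game_id=507: ✓ → 118
game_id=508: ✓ → 69
game_id=509: ✓ → 60
game_id=510: ✓ → 83
game_id=511: ✓ → 99
game_id=512: ✓ → 64
quarter_sum = 116 + 74 + 87 + 104 + 74 + 99 + 67 + 118 + 69 + 60 + 83 + 99 + 64 = 1114

1114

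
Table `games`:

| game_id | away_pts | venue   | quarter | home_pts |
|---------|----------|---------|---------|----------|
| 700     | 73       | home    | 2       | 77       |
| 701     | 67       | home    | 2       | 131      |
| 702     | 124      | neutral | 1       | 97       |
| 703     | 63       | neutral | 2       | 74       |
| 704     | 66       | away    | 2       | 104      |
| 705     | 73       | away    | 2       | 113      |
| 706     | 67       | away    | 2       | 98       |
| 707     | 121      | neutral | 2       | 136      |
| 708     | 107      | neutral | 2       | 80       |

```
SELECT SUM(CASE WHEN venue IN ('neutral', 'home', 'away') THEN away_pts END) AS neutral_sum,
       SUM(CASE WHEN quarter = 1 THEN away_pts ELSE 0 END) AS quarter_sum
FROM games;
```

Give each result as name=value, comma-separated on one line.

neutral_sum=761, quarter_sum=124

[neutral_sum: venue IN ('neutral', 'home', 'away')]
game_id=700: ✓ → 73
game_id=701: ✓ → 67
game_id=702: ✓ → 124
game_id=703: ✓ → 63
game_id=704: ✓ → 66
game_id=705: ✓ → 73
game_id=706: ✓ → 67
game_id=707: ✓ → 121
game_id=708: ✓ → 107
neutral_sum = 73 + 67 + 124 + 63 + 66 + 73 + 67 + 121 + 107 = 761
—
[quarter_sum: quarter = 1]
game_id=700: ✗
game_id=701: ✗
game_id=702: ✓ → 124
game_id=703: ✗
game_id=704: ✗
game_id=705: ✗
game_id=706: ✗
game_id=707: ✗
game_id=708: ✗
quarter_sum = 124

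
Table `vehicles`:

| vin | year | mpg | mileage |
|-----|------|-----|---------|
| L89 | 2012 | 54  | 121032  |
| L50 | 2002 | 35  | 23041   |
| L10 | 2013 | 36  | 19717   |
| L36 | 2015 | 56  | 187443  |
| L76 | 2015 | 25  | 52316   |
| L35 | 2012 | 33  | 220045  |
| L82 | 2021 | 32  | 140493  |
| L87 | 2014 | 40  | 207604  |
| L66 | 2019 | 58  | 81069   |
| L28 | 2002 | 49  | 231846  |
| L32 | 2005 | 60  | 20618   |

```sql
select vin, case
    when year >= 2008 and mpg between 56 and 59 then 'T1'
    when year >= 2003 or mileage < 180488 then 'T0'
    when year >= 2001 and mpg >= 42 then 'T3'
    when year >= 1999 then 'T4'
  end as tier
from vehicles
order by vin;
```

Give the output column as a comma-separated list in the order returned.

vin=L10: year >= 2003 or mileage < 180488 → T0
vin=L28: year >= 2001 and mpg >= 42 → T3
vin=L32: year >= 2003 or mileage < 180488 → T0
vin=L35: year >= 2003 or mileage < 180488 → T0
vin=L36: year >= 2008 and mpg between 56 and 59 → T1
vin=L50: year >= 2003 or mileage < 180488 → T0
vin=L66: year >= 2008 and mpg between 56 and 59 → T1
vin=L76: year >= 2003 or mileage < 180488 → T0
vin=L82: year >= 2003 or mileage < 180488 → T0
vin=L87: year >= 2003 or mileage < 180488 → T0
vin=L89: year >= 2003 or mileage < 180488 → T0

T0, T3, T0, T0, T1, T0, T1, T0, T0, T0, T0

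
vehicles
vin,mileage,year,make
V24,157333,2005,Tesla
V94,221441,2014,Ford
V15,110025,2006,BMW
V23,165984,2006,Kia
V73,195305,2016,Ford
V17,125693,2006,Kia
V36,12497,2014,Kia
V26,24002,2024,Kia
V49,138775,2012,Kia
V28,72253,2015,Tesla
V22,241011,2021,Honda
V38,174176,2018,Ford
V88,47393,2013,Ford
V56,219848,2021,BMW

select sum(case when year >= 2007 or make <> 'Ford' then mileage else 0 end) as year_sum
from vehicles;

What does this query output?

vin=V24: ✓ → 157333
vin=V94: ✓ → 221441
vin=V15: ✓ → 110025
vin=V23: ✓ → 165984
vin=V73: ✓ → 195305
vin=V17: ✓ → 125693
vin=V36: ✓ → 12497
vin=V26: ✓ → 24002
vin=V49: ✓ → 138775
vin=V28: ✓ → 72253
vin=V22: ✓ → 241011
vin=V38: ✓ → 174176
vin=V88: ✓ → 47393
vin=V56: ✓ → 219848
year_sum = 157333 + 221441 + 110025 + 165984 + 195305 + 125693 + 12497 + 24002 + 138775 + 72253 + 241011 + 174176 + 47393 + 219848 = 1905736

1905736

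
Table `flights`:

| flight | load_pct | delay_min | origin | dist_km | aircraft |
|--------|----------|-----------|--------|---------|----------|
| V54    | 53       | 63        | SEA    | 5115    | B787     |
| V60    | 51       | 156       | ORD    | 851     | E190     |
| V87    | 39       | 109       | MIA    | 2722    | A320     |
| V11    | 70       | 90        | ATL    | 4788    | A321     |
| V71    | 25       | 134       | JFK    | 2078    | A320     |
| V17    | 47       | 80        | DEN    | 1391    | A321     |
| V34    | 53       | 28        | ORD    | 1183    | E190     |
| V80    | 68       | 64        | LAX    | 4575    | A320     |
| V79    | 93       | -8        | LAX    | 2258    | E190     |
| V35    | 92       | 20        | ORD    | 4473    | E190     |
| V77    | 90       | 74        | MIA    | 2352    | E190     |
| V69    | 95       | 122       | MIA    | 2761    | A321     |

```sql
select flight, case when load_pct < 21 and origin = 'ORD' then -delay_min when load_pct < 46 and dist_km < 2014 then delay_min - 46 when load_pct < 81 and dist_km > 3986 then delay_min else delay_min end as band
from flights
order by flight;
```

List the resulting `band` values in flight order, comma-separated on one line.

90, 80, 28, 20, 63, 156, 122, 134, 74, -8, 64, 109

flight=V11: load_pct < 81 and dist_km > 3986 → 90
flight=V17: ELSE → 80
flight=V34: ELSE → 28
flight=V35: ELSE → 20
flight=V54: load_pct < 81 and dist_km > 3986 → 63
flight=V60: ELSE → 156
flight=V69: ELSE → 122
flight=V71: ELSE → 134
flight=V77: ELSE → 74
flight=V79: ELSE → -8
flight=V80: load_pct < 81 and dist_km > 3986 → 64
flight=V87: ELSE → 109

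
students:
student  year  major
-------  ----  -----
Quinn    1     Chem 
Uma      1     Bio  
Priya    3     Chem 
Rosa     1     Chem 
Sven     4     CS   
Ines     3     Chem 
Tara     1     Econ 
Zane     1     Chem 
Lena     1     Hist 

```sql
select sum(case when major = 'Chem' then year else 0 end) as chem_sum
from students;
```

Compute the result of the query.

student=Quinn: ✓ → 1
student=Uma: ✗
student=Priya: ✓ → 3
student=Rosa: ✓ → 1
student=Sven: ✗
student=Ines: ✓ → 3
student=Tara: ✗
student=Zane: ✓ → 1
student=Lena: ✗
chem_sum = 1 + 3 + 1 + 3 + 1 = 9

9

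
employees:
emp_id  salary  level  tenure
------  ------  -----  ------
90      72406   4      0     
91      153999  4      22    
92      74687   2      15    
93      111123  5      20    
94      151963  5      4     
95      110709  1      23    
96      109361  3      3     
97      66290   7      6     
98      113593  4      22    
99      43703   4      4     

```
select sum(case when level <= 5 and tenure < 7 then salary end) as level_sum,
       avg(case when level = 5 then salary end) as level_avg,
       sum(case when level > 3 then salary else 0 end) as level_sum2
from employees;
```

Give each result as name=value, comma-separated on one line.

[level_sum: level <= 5 and tenure < 7]
emp_id=90: ✓ → 72406
emp_id=91: ✗
emp_id=92: ✗
emp_id=93: ✗
emp_id=94: ✓ → 151963
emp_id=95: ✗
emp_id=96: ✓ → 109361
emp_id=97: ✗
emp_id=98: ✗
emp_id=99: ✓ → 43703
level_sum = 72406 + 151963 + 109361 + 43703 = 377433
—
[level_avg: level = 5]
emp_id=90: ✗
emp_id=91: ✗
emp_id=92: ✗
emp_id=93: ✓ → 111123
emp_id=94: ✓ → 151963
emp_id=95: ✗
emp_id=96: ✗
emp_id=97: ✗
emp_id=98: ✗
emp_id=99: ✗
level_avg = (111123 + 151963) / 2 = 131543
—
[level_sum2: level > 3]
emp_id=90: ✓ → 72406
emp_id=91: ✓ → 153999
emp_id=92: ✗
emp_id=93: ✓ → 111123
emp_id=94: ✓ → 151963
emp_id=95: ✗
emp_id=96: ✗
emp_id=97: ✓ → 66290
emp_id=98: ✓ → 113593
emp_id=99: ✓ → 43703
level_sum2 = 72406 + 153999 + 111123 + 151963 + 66290 + 113593 + 43703 = 713077

level_sum=377433, level_avg=131543, level_sum2=713077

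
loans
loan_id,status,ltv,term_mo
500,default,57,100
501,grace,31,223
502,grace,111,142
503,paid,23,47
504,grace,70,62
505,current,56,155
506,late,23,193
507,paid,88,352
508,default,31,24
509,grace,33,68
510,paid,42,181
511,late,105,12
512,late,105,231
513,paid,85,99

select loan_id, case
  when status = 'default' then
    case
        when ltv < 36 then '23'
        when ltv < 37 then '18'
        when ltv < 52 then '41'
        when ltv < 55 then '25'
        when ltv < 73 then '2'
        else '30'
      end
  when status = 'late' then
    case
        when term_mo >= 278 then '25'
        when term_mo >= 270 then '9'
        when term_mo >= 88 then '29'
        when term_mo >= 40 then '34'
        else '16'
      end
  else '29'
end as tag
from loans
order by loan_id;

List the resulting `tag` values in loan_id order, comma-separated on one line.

loan_id=500: status='default' → inner[ltv < 73] → 2
loan_id=501: status='grace' → outer ELSE → 29
loan_id=502: status='grace' → outer ELSE → 29
loan_id=503: status='paid' → outer ELSE → 29
loan_id=504: status='grace' → outer ELSE → 29
loan_id=505: status='current' → outer ELSE → 29
loan_id=506: status='late' → inner[term_mo >= 88] → 29
loan_id=507: status='paid' → outer ELSE → 29
loan_id=508: status='default' → inner[ltv < 36] → 23
loan_id=509: status='grace' → outer ELSE → 29
loan_id=510: status='paid' → outer ELSE → 29
loan_id=511: status='late' → inner[ELSE] → 16
loan_id=512: status='late' → inner[term_mo >= 88] → 29
loan_id=513: status='paid' → outer ELSE → 29

2, 29, 29, 29, 29, 29, 29, 29, 23, 29, 29, 16, 29, 29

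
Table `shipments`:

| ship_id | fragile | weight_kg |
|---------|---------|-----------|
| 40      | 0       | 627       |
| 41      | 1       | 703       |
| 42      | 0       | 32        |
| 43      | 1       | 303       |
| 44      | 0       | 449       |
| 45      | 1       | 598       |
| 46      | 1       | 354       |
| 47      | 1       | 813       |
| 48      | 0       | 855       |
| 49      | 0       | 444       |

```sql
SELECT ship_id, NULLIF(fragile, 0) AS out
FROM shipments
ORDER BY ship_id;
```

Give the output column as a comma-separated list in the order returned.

NULL, 1, NULL, 1, NULL, 1, 1, 1, NULL, NULL

ship_id=40: fragile=0 vs 0: equal → NULL
ship_id=41: fragile=1 vs 0: differ → 1
ship_id=42: fragile=0 vs 0: equal → NULL
ship_id=43: fragile=1 vs 0: differ → 1
ship_id=44: fragile=0 vs 0: equal → NULL
ship_id=45: fragile=1 vs 0: differ → 1
ship_id=46: fragile=1 vs 0: differ → 1
ship_id=47: fragile=1 vs 0: differ → 1
ship_id=48: fragile=0 vs 0: equal → NULL
ship_id=49: fragile=0 vs 0: equal → NULL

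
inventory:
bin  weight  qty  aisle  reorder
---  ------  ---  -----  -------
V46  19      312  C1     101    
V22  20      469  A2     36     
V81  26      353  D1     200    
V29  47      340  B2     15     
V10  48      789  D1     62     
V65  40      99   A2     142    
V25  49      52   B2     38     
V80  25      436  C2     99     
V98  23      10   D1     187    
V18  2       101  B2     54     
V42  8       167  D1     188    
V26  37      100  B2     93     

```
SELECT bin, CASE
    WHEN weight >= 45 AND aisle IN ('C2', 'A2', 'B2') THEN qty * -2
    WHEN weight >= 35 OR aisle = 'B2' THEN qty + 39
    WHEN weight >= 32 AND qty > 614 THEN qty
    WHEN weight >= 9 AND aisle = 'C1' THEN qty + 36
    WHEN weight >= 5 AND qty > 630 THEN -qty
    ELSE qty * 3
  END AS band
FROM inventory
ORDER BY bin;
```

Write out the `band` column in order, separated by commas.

828, 140, 1407, -104, 139, -680, 501, 348, 138, 1308, 1059, 30

bin=V10: weight >= 35 OR aisle = 'B2' → 828
bin=V18: weight >= 35 OR aisle = 'B2' → 140
bin=V22: ELSE → 1407
bin=V25: weight >= 45 AND aisle IN ('C2', 'A2', 'B2') → -104
bin=V26: weight >= 35 OR aisle = 'B2' → 139
bin=V29: weight >= 45 AND aisle IN ('C2', 'A2', 'B2') → -680
bin=V42: ELSE → 501
bin=V46: weight >= 9 AND aisle = 'C1' → 348
bin=V65: weight >= 35 OR aisle = 'B2' → 138
bin=V80: ELSE → 1308
bin=V81: ELSE → 1059
bin=V98: ELSE → 30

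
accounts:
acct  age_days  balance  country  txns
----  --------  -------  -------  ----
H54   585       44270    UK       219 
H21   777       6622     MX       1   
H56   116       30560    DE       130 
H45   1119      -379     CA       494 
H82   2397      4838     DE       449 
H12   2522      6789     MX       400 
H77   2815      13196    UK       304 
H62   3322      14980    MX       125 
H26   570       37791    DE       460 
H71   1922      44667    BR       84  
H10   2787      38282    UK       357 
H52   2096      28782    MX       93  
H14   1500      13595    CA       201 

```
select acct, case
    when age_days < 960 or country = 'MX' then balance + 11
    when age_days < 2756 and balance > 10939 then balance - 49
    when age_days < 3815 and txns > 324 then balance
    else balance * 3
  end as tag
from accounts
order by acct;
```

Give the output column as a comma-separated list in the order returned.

38282, 6800, 13546, 6633, 37802, -379, 28793, 44281, 30571, 14991, 44618, 39588, 4838

acct=H10: age_days < 3815 and txns > 324 → 38282
acct=H12: age_days < 960 or country = 'MX' → 6800
acct=H14: age_days < 2756 and balance > 10939 → 13546
acct=H21: age_days < 960 or country = 'MX' → 6633
acct=H26: age_days < 960 or country = 'MX' → 37802
acct=H45: age_days < 3815 and txns > 324 → -379
acct=H52: age_days < 960 or country = 'MX' → 28793
acct=H54: age_days < 960 or country = 'MX' → 44281
acct=H56: age_days < 960 or country = 'MX' → 30571
acct=H62: age_days < 960 or country = 'MX' → 14991
acct=H71: age_days < 2756 and balance > 10939 → 44618
acct=H77: ELSE → 39588
acct=H82: age_days < 3815 and txns > 324 → 4838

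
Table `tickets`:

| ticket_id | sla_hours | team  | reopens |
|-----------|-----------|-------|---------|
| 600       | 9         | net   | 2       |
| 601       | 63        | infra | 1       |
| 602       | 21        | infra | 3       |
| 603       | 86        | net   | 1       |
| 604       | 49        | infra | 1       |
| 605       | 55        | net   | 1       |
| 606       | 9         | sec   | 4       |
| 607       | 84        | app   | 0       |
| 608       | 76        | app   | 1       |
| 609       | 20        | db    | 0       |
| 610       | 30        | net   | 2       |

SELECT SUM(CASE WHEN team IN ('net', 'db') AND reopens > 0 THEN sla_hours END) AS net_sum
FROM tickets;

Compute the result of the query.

180

ticket_id=600: ✓ → 9
ticket_id=601: ✗
ticket_id=602: ✗
ticket_id=603: ✓ → 86
ticket_id=604: ✗
ticket_id=605: ✓ → 55
ticket_id=606: ✗
ticket_id=607: ✗
ticket_id=608: ✗
ticket_id=609: ✗
ticket_id=610: ✓ → 30
net_sum = 9 + 86 + 55 + 30 = 180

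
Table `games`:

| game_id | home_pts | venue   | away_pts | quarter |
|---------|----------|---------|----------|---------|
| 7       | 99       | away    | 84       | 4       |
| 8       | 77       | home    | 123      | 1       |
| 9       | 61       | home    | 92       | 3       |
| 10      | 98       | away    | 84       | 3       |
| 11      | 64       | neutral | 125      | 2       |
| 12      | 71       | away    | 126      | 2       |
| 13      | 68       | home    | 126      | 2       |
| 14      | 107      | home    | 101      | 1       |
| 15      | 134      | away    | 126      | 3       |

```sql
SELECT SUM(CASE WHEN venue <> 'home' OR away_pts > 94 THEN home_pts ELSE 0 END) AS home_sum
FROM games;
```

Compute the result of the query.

718

game_id=7: ✓ → 99
game_id=8: ✓ → 77
game_id=9: ✗
game_id=10: ✓ → 98
game_id=11: ✓ → 64
game_id=12: ✓ → 71
game_id=13: ✓ → 68
game_id=14: ✓ → 107
game_id=15: ✓ → 134
home_sum = 99 + 77 + 98 + 64 + 71 + 68 + 107 + 134 = 718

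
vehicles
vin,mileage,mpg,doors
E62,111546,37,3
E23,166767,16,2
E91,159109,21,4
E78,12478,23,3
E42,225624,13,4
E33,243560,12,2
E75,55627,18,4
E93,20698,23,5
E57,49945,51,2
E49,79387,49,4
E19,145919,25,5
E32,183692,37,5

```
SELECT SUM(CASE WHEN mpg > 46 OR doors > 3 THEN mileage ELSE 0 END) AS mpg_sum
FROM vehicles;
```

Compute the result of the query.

vin=E62: ✗
vin=E23: ✗
vin=E91: ✓ → 159109
vin=E78: ✗
vin=E42: ✓ → 225624
vin=E33: ✗
vin=E75: ✓ → 55627
vin=E93: ✓ → 20698
vin=E57: ✓ → 49945
vin=E49: ✓ → 79387
vin=E19: ✓ → 145919
vin=E32: ✓ → 183692
mpg_sum = 159109 + 225624 + 55627 + 20698 + 49945 + 79387 + 145919 + 183692 = 920001

920001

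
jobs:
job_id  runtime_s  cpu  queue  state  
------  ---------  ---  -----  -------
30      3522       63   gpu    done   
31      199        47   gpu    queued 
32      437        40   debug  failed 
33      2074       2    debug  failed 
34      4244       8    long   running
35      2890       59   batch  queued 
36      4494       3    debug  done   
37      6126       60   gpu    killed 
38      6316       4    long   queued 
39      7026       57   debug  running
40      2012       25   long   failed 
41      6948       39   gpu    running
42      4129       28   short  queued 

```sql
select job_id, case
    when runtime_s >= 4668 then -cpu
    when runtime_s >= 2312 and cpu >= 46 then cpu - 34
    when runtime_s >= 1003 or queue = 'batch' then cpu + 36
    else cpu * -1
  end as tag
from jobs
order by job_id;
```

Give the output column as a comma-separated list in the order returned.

job_id=30: runtime_s >= 2312 and cpu >= 46 → 29
job_id=31: ELSE → -47
job_id=32: ELSE → -40
job_id=33: runtime_s >= 1003 or queue = 'batch' → 38
job_id=34: runtime_s >= 1003 or queue = 'batch' → 44
job_id=35: runtime_s >= 2312 and cpu >= 46 → 25
job_id=36: runtime_s >= 1003 or queue = 'batch' → 39
job_id=37: runtime_s >= 4668 → -60
job_id=38: runtime_s >= 4668 → -4
job_id=39: runtime_s >= 4668 → -57
job_id=40: runtime_s >= 1003 or queue = 'batch' → 61
job_id=41: runtime_s >= 4668 → -39
job_id=42: runtime_s >= 1003 or queue = 'batch' → 64

29, -47, -40, 38, 44, 25, 39, -60, -4, -57, 61, -39, 64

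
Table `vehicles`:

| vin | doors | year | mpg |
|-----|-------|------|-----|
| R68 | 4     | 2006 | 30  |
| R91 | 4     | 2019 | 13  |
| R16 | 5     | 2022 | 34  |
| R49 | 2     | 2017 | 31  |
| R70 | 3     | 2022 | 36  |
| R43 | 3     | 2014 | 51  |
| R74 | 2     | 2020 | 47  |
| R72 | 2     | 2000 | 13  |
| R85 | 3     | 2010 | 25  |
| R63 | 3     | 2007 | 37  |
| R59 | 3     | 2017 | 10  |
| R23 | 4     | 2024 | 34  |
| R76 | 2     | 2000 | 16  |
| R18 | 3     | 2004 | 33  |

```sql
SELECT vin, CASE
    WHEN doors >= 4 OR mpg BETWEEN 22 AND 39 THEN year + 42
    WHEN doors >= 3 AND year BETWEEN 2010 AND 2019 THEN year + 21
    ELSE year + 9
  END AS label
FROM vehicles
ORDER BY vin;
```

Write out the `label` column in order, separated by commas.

2064, 2046, 2066, 2035, 2059, 2038, 2049, 2048, 2064, 2009, 2029, 2009, 2052, 2061

vin=R16: doors >= 4 OR mpg BETWEEN 22 AND 39 → 2064
vin=R18: doors >= 4 OR mpg BETWEEN 22 AND 39 → 2046
vin=R23: doors >= 4 OR mpg BETWEEN 22 AND 39 → 2066
vin=R43: doors >= 3 AND year BETWEEN 2010 AND 2019 → 2035
vin=R49: doors >= 4 OR mpg BETWEEN 22 AND 39 → 2059
vin=R59: doors >= 3 AND year BETWEEN 2010 AND 2019 → 2038
vin=R63: doors >= 4 OR mpg BETWEEN 22 AND 39 → 2049
vin=R68: doors >= 4 OR mpg BETWEEN 22 AND 39 → 2048
vin=R70: doors >= 4 OR mpg BETWEEN 22 AND 39 → 2064
vin=R72: ELSE → 2009
vin=R74: ELSE → 2029
vin=R76: ELSE → 2009
vin=R85: doors >= 4 OR mpg BETWEEN 22 AND 39 → 2052
vin=R91: doors >= 4 OR mpg BETWEEN 22 AND 39 → 2061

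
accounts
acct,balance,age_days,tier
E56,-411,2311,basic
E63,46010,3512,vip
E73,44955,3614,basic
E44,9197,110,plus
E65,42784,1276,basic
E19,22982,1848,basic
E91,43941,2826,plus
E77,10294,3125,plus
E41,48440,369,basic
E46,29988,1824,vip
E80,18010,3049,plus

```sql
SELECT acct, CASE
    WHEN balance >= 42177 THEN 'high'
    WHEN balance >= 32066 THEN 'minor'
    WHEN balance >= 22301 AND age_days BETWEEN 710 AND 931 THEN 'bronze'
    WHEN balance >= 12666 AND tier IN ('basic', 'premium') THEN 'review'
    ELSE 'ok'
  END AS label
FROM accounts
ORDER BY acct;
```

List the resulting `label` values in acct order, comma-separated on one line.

review, high, ok, ok, ok, high, high, high, ok, ok, high

acct=E19: balance >= 12666 AND tier IN ('basic', 'premium') → review
acct=E41: balance >= 42177 → high
acct=E44: ELSE → ok
acct=E46: ELSE → ok
acct=E56: ELSE → ok
acct=E63: balance >= 42177 → high
acct=E65: balance >= 42177 → high
acct=E73: balance >= 42177 → high
acct=E77: ELSE → ok
acct=E80: ELSE → ok
acct=E91: balance >= 42177 → high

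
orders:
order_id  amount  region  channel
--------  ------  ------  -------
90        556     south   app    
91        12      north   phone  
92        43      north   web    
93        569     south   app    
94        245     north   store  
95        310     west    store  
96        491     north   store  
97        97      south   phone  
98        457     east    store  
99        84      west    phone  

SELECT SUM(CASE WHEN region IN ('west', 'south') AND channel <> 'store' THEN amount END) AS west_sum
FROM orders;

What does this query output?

order_id=90: ✓ → 556
order_id=91: ✗
order_id=92: ✗
order_id=93: ✓ → 569
order_id=94: ✗
order_id=95: ✗
order_id=96: ✗
order_id=97: ✓ → 97
order_id=98: ✗
order_id=99: ✓ → 84
west_sum = 556 + 569 + 97 + 84 = 1306

1306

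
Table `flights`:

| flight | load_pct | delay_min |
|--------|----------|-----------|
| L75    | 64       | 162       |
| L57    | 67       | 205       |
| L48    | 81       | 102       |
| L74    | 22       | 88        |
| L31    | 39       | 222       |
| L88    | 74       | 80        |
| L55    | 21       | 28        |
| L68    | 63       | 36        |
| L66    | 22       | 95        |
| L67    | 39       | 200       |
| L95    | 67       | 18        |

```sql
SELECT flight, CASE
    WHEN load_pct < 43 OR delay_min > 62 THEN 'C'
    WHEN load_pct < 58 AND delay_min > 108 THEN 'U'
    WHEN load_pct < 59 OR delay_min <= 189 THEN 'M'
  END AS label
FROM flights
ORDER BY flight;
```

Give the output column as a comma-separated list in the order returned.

flight=L31: load_pct < 43 OR delay_min > 62 → C
flight=L48: load_pct < 43 OR delay_min > 62 → C
flight=L55: load_pct < 43 OR delay_min > 62 → C
flight=L57: load_pct < 43 OR delay_min > 62 → C
flight=L66: load_pct < 43 OR delay_min > 62 → C
flight=L67: load_pct < 43 OR delay_min > 62 → C
flight=L68: load_pct < 59 OR delay_min <= 189 → M
flight=L74: load_pct < 43 OR delay_min > 62 → C
flight=L75: load_pct < 43 OR delay_min > 62 → C
flight=L88: load_pct < 43 OR delay_min > 62 → C
flight=L95: load_pct < 59 OR delay_min <= 189 → M

C, C, C, C, C, C, M, C, C, C, M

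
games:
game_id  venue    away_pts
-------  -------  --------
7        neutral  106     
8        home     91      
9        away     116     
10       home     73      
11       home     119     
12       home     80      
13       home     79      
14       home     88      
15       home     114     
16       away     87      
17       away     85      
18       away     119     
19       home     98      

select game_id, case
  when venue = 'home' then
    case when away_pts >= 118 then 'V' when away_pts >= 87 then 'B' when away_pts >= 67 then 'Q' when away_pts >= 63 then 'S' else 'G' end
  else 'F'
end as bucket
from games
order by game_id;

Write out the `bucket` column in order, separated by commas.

F, B, F, Q, V, Q, Q, B, B, F, F, F, B

game_id=7: venue='neutral' → outer ELSE → F
game_id=8: venue='home' → inner[away_pts >= 87] → B
game_id=9: venue='away' → outer ELSE → F
game_id=10: venue='home' → inner[away_pts >= 67] → Q
game_id=11: venue='home' → inner[away_pts >= 118] → V
game_id=12: venue='home' → inner[away_pts >= 67] → Q
game_id=13: venue='home' → inner[away_pts >= 67] → Q
game_id=14: venue='home' → inner[away_pts >= 87] → B
game_id=15: venue='home' → inner[away_pts >= 87] → B
game_id=16: venue='away' → outer ELSE → F
game_id=17: venue='away' → outer ELSE → F
game_id=18: venue='away' → outer ELSE → F
game_id=19: venue='home' → inner[away_pts >= 87] → B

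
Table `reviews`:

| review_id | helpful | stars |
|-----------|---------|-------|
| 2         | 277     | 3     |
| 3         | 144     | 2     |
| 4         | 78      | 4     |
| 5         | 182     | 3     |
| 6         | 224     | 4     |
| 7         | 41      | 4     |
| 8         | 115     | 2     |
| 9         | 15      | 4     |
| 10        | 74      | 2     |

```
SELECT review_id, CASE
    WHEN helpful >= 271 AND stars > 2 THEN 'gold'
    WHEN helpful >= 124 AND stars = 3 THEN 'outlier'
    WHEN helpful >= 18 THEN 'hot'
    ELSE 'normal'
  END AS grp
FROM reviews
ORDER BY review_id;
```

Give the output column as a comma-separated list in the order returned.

review_id=2: helpful >= 271 AND stars > 2 → gold
review_id=3: helpful >= 18 → hot
review_id=4: helpful >= 18 → hot
review_id=5: helpful >= 124 AND stars = 3 → outlier
review_id=6: helpful >= 18 → hot
review_id=7: helpful >= 18 → hot
review_id=8: helpful >= 18 → hot
review_id=9: ELSE → normal
review_id=10: helpful >= 18 → hot

gold, hot, hot, outlier, hot, hot, hot, normal, hot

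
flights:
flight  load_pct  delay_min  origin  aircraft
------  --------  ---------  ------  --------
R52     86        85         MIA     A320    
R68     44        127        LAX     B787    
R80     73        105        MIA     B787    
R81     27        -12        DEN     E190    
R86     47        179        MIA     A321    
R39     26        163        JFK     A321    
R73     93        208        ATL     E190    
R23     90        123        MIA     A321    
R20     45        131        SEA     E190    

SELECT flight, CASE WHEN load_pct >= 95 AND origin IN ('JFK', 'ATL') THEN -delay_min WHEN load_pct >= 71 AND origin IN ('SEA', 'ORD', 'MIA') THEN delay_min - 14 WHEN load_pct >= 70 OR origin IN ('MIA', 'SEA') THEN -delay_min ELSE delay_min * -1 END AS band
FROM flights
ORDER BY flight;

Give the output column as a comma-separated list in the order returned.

-131, 109, -163, 71, -127, -208, 91, 12, -179

flight=R20: load_pct >= 70 OR origin IN ('MIA', 'SEA') → -131
flight=R23: load_pct >= 71 AND origin IN ('SEA', 'ORD', 'MIA') → 109
flight=R39: ELSE → -163
flight=R52: load_pct >= 71 AND origin IN ('SEA', 'ORD', 'MIA') → 71
flight=R68: ELSE → -127
flight=R73: load_pct >= 70 OR origin IN ('MIA', 'SEA') → -208
flight=R80: load_pct >= 71 AND origin IN ('SEA', 'ORD', 'MIA') → 91
flight=R81: ELSE → 12
flight=R86: load_pct >= 70 OR origin IN ('MIA', 'SEA') → -179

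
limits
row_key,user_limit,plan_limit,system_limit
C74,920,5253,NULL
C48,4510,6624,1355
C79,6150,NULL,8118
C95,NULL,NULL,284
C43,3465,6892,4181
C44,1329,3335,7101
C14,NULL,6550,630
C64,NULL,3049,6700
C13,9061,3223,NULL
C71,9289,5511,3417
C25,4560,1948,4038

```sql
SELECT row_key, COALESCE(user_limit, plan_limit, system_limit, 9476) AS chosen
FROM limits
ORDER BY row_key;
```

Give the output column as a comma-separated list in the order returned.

row_key=C13: user_limit=9061 → 9061
row_key=C14: user_limit=NULL, plan_limit=6550 → 6550
row_key=C25: user_limit=4560 → 4560
row_key=C43: user_limit=3465 → 3465
row_key=C44: user_limit=1329 → 1329
row_key=C48: user_limit=4510 → 4510
row_key=C64: user_limit=NULL, plan_limit=3049 → 3049
row_key=C71: user_limit=9289 → 9289
row_key=C74: user_limit=920 → 920
row_key=C79: user_limit=6150 → 6150
row_key=C95: user_limit=NULL, plan_limit=NULL, system_limit=284 → 284

9061, 6550, 4560, 3465, 1329, 4510, 3049, 9289, 920, 6150, 284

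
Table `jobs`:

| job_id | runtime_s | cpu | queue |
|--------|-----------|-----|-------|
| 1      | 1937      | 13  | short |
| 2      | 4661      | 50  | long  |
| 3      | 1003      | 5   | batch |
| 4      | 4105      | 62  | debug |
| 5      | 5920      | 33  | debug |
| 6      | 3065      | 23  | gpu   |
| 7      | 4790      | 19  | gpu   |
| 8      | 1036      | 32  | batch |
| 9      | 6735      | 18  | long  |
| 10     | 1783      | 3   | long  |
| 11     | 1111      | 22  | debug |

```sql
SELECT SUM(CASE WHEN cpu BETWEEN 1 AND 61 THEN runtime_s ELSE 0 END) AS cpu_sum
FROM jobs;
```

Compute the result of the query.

job_id=1: ✓ → 1937
job_id=2: ✓ → 4661
job_id=3: ✓ → 1003
job_id=4: ✗
job_id=5: ✓ → 5920
job_id=6: ✓ → 3065
job_id=7: ✓ → 4790
job_id=8: ✓ → 1036
job_id=9: ✓ → 6735
job_id=10: ✓ → 1783
job_id=11: ✓ → 1111
cpu_sum = 1937 + 4661 + 1003 + 5920 + 3065 + 4790 + 1036 + 6735 + 1783 + 1111 = 32041

32041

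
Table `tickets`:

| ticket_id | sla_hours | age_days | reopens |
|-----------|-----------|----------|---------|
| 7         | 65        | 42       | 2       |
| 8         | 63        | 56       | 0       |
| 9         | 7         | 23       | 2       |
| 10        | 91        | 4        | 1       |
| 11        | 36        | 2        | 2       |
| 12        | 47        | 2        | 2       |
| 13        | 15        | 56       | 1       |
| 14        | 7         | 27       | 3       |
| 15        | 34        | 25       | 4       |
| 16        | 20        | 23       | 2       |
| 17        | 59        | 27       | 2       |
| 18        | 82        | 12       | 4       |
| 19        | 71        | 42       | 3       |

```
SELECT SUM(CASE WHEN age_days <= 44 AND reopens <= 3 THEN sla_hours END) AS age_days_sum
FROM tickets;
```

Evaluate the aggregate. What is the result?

403

ticket_id=7: ✓ → 65
ticket_id=8: ✗
ticket_id=9: ✓ → 7
ticket_id=10: ✓ → 91
ticket_id=11: ✓ → 36
ticket_id=12: ✓ → 47
ticket_id=13: ✗
ticket_id=14: ✓ → 7
ticket_id=15: ✗
ticket_id=16: ✓ → 20
ticket_id=17: ✓ → 59
ticket_id=18: ✗
ticket_id=19: ✓ → 71
age_days_sum = 65 + 7 + 91 + 36 + 47 + 7 + 20 + 59 + 71 = 403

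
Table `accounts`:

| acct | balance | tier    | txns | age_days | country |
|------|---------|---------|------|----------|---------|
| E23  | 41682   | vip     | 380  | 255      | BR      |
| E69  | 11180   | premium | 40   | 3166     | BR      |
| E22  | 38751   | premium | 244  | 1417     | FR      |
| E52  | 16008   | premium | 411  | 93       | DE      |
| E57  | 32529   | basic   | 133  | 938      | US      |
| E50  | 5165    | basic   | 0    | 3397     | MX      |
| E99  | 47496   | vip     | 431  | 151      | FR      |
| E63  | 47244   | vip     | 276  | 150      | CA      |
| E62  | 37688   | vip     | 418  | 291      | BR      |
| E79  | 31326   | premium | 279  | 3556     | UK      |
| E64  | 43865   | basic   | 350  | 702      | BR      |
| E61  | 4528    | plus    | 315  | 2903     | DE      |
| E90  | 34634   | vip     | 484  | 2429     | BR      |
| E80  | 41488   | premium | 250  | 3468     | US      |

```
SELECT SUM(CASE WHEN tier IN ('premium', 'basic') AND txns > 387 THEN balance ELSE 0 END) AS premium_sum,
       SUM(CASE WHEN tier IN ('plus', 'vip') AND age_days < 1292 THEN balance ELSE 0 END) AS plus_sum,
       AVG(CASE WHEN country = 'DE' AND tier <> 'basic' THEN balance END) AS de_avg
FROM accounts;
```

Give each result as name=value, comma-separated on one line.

premium_sum=16008, plus_sum=174110, de_avg=10268

[premium_sum: tier IN ('premium', 'basic') AND txns > 387]
acct=E23: ✗
acct=E69: ✗
acct=E22: ✗
acct=E52: ✓ → 16008
acct=E57: ✗
acct=E50: ✗
acct=E99: ✗
acct=E63: ✗
acct=E62: ✗
acct=E79: ✗
acct=E64: ✗
acct=E61: ✗
acct=E90: ✗
acct=E80: ✗
premium_sum = 16008
—
[plus_sum: tier IN ('plus', 'vip') AND age_days < 1292]
acct=E23: ✓ → 41682
acct=E69: ✗
acct=E22: ✗
acct=E52: ✗
acct=E57: ✗
acct=E50: ✗
acct=E99: ✓ → 47496
acct=E63: ✓ → 47244
acct=E62: ✓ → 37688
acct=E79: ✗
acct=E64: ✗
acct=E61: ✗
acct=E90: ✗
acct=E80: ✗
plus_sum = 41682 + 47496 + 47244 + 37688 = 174110
—
[de_avg: country = 'DE' AND tier <> 'basic']
acct=E23: ✗
acct=E69: ✗
acct=E22: ✗
acct=E52: ✓ → 16008
acct=E57: ✗
acct=E50: ✗
acct=E99: ✗
acct=E63: ✗
acct=E62: ✗
acct=E79: ✗
acct=E64: ✗
acct=E61: ✓ → 4528
acct=E90: ✗
acct=E80: ✗
de_avg = (16008 + 4528) / 2 = 10268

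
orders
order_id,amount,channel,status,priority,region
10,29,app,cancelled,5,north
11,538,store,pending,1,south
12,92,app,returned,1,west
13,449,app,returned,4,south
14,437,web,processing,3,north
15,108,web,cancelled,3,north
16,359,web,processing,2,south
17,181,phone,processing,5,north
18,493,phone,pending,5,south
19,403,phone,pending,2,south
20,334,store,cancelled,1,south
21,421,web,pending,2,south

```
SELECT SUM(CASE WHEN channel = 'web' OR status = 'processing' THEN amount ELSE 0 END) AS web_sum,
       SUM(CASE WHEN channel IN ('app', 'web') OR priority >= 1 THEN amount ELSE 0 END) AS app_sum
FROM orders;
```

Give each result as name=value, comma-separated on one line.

web_sum=1506, app_sum=3844

[web_sum: channel = 'web' OR status = 'processing']
order_id=10: ✗
order_id=11: ✗
order_id=12: ✗
order_id=13: ✗
order_id=14: ✓ → 437
order_id=15: ✓ → 108
order_id=16: ✓ → 359
order_id=17: ✓ → 181
order_id=18: ✗
order_id=19: ✗
order_id=20: ✗
order_id=21: ✓ → 421
web_sum = 437 + 108 + 359 + 181 + 421 = 1506
—
[app_sum: channel IN ('app', 'web') OR priority >= 1]
order_id=10: ✓ → 29
order_id=11: ✓ → 538
order_id=12: ✓ → 92
order_id=13: ✓ → 449
order_id=14: ✓ → 437
order_id=15: ✓ → 108
order_id=16: ✓ → 359
order_id=17: ✓ → 181
order_id=18: ✓ → 493
order_id=19: ✓ → 403
order_id=20: ✓ → 334
order_id=21: ✓ → 421
app_sum = 29 + 538 + 92 + 449 + 437 + 108 + 359 + 181 + 493 + 403 + 334 + 421 = 3844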